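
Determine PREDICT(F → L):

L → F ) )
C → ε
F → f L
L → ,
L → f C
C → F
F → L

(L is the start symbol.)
PREDICT(F → L) = (FIRST(RHS) \ {ε}) ∪ (FOLLOW(F) if ε ∈ FIRST(RHS), i.e. RHS ⇒* ε)
FIRST(L) = { ',', 'f' }
FIRST(L) = { ',', 'f' }
ε ∉ FIRST(L), so FOLLOW(F) is not added.
PREDICT(F → L) = { ',', 'f' }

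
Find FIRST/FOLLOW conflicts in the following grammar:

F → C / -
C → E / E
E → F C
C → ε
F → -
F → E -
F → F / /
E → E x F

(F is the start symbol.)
Yes. C → E '/' E with FOLLOW(C) on { '-', '/' }

A FIRST/FOLLOW conflict occurs when a non-terminal N has a nullable alternative N → β (β ⇒* ε) and another alternative N → α with FIRST(α) ∩ FOLLOW(N) ≠ ∅: on such a lookahead the parser cannot decide between expanding α and letting N vanish via β.

Nullable non-terminals: C.
FIRST sets used below: FIRST(E) = { '-', '/' }

C: nullable alternative(s) C → ε; FOLLOW(C) = { '-', '/', 'x' }
  C → E / E: FIRST \ {ε} = { '-', '/' } — overlaps FOLLOW(C) on { '-', '/' }: CONFLICT
  C → ε: FIRST \ {ε} = { } — this is the only nullable alternative, skip

E, F have no nullable alternative, so no FIRST/FOLLOW check is needed there.

So the grammar has 1 FIRST/FOLLOW conflict (marked CONFLICT above).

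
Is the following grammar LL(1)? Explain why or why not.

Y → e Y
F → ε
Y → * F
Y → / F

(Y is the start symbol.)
A grammar is LL(1) if for each non-terminal N with multiple productions, the predict sets of those productions are pairwise disjoint, where PREDICT(N → α) = (FIRST(α) \ {ε}) ∪ (FOLLOW(N) if α ⇒* ε).

For Y:
  PREDICT(Y → e Y) = { 'e' }
  PREDICT(Y → '*' F) = { '*' }
  PREDICT(Y → '/' F) = { '/' }
F has a single production, so nothing to check there.

All predict sets are disjoint. The grammar IS LL(1).

Answer: Yes, the grammar is LL(1).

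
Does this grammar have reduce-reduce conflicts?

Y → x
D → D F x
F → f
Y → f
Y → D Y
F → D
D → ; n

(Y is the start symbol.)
Yes — I9: [F → f .] vs [Y → f .]

A reduce-reduce conflict occurs when an LR(0) state has two complete items [A → α .] and [B → β .] — both call for a reduction, and with no lookahead the parser cannot choose between them.

Augment with Y' → Y and build the canonical LR(0) collection (I0 = CLOSURE({[Y' → . Y]}), then GOTO on every symbol after a dot until no new states appear). It has 12 states:
  I0: { [D → . ; n], [D → . D F x], [Y → . D Y], [Y → . f], [Y → . x], [Y' → . Y] }  — shift
  I1: { [D → ; . n] }  — shift
  I2: { [D → . ; n], [D → . D F x], [D → D . F x], [F → . D], [F → . f], [Y → . D Y], [Y → . f], [Y → . x], [Y → D . Y] }  — shift
  I3: { [Y' → Y .] }  — accept
  I4: { [Y → f .] }  — reduce
  I5: { [Y → x .] }  — reduce
  I6: { [D → . ; n], [D → . D F x], [D → D . F x], [F → . D], [F → . f], [F → D .], [Y → . D Y], [Y → . f], [Y → . x], [Y → D . Y] }  — shift, reduce
  I7: { [D → D F . x] }  — shift
  I8: { [Y → D Y .] }  — reduce
  I9: { [F → f .], [Y → f .] }  — 2 reduces
  I10: { [D → D F x .] }  — reduce
  I11: { [D → ; n .] }  — reduce

I9 contains complete items [F → f .], [Y → f .] — reduce-reduce conflict.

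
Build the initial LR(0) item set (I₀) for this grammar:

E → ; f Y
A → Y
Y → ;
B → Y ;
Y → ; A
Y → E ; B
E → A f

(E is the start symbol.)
First, augment the grammar with E' → E
I₀ = CLOSURE({ [E' → . E] }):
  [E' → . E] has the dot before E: add [E → . ; f Y], [E → . A f]
  [E → . A f] has the dot before A: add [A → . Y]
  [A → . Y] has the dot before Y: add [Y → . ;], [Y → . ; A], [Y → . E ; B]
No further items can be added.

I₀ = { [A → . Y], [E → . ; f Y], [E → . A f], [E' → . E], [Y → . ; A], [Y → . ;], [Y → . E ; B] }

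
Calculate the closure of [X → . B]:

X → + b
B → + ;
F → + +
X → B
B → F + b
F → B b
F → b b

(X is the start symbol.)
To compute CLOSURE, for each item [A → α.Bβ] where B is a non-terminal, add [B → .γ] for all productions B → γ; repeat for the newly added items until nothing changes.

Start with: [X → . B]
  [X → . B] has the dot before B: add [B → . + ;], [B → . F + b]
  [B → . F + b] has the dot before F: add [F → . + +], [F → . B b], [F → . b b]
No further items can be added.

CLOSURE = { [B → . + ;], [B → . F + b], [F → . + +], [F → . B b], [F → . b b], [X → . B] }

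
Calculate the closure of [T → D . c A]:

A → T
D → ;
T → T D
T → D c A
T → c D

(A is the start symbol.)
{ [T → D . c A] }

To compute CLOSURE, for each item [A → α.Bβ] where B is a non-terminal, add [B → .γ] for all productions B → γ; repeat for the newly added items until nothing changes.

Start with: [T → D . c A]
The dot precedes the terminal c, so nothing is added.

CLOSURE = { [T → D . c A] }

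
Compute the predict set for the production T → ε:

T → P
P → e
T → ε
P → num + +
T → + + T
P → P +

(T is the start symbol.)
PREDICT(T → ε) = (FIRST(RHS) \ {ε}) ∪ (FOLLOW(T) if ε ∈ FIRST(RHS), i.e. RHS ⇒* ε)
The right-hand side is ε (FIRST(ε) = { ε }), so the predict set is FOLLOW(T) = { $ }
PREDICT(T → ε) = { $ }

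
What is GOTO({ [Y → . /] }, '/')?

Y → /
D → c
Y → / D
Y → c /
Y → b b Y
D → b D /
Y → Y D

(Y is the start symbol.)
GOTO(I, '/') = CLOSURE({ [A → αX.β] : [A → α.Xβ] ∈ I, X = '/' })

Items with dot before '/', with the dot advanced:
  [Y → . /] → [Y → / .]
Closure adds nothing (no advanced item has the dot before a non-terminal).

GOTO = { [Y → / .] }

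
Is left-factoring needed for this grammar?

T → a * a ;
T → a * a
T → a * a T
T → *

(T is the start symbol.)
Yes, T has productions with common prefix 'a * a'

Left-factoring is needed when two productions for the same non-terminal
share a common prefix on the right-hand side.

Productions for T:
  T → a * a ;
  T → a * a
  T → a * a T
  T → *

Found common prefix 'a * a' in productions for T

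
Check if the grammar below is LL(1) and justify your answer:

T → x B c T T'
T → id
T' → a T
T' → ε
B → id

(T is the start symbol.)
No. Predict set conflict for T': { 'a' }

A grammar is LL(1) if for each non-terminal N with multiple productions, the predict sets of those productions are pairwise disjoint, where PREDICT(N → α) = (FIRST(α) \ {ε}) ∪ (FOLLOW(N) if α ⇒* ε).

Relevant sets:
  FOLLOW(T') = { $, 'a' }

For T:
  PREDICT(T → x B c T T') = { 'x' }
  PREDICT(T → id) = { 'id' }
For T':
  PREDICT(T' → a T) = { 'a' }
  PREDICT(T' → ε) = { $, 'a' }
B has a single production, so nothing to check there.

Conflict found: Predict set conflict for T': { 'a' }
The grammar is NOT LL(1).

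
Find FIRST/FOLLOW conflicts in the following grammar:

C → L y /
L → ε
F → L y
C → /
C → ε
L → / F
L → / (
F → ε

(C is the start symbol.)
Yes. F → L y with FOLLOW(F) on { 'y' }

A FIRST/FOLLOW conflict occurs when a non-terminal N has a nullable alternative N → β (β ⇒* ε) and another alternative N → α with FIRST(α) ∩ FOLLOW(N) ≠ ∅: on such a lookahead the parser cannot decide between expanding α and letting N vanish via β.

Nullable non-terminals: C, F, L.
FIRST sets used below: FIRST(L) = { '/', ε }

C: nullable alternative(s) C → ε; FOLLOW(C) = { $ }
  C → L y /: FIRST \ {ε} = { '/', 'y' } — disjoint from FOLLOW(C)
  C → /: FIRST \ {ε} = { '/' } — disjoint from FOLLOW(C)
  C → ε: FIRST \ {ε} = { } — this is the only nullable alternative, skip

F: nullable alternative(s) F → ε; FOLLOW(F) = { 'y' }
  F → L y: FIRST \ {ε} = { '/', 'y' } — overlaps FOLLOW(F) on { 'y' }: CONFLICT
  F → ε: FIRST \ {ε} = { } — this is the only nullable alternative, skip

L: nullable alternative(s) L → ε; FOLLOW(L) = { 'y' }
  L → ε: FIRST \ {ε} = { } — this is the only nullable alternative, skip
  L → / F: FIRST \ {ε} = { '/' } — disjoint from FOLLOW(L)
  L → / (: FIRST \ {ε} = { '/' } — disjoint from FOLLOW(L)

So the grammar has 1 FIRST/FOLLOW conflict (marked CONFLICT above).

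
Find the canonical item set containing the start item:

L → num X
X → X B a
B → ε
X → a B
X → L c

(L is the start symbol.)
{ [L → . num X], [L' → . L] }

First, augment the grammar with L' → L
I₀ = CLOSURE({ [L' → . L] }):
  [L' → . L] has the dot before L: add [L → . num X]
No further items can be added.

I₀ = { [L → . num X], [L' → . L] }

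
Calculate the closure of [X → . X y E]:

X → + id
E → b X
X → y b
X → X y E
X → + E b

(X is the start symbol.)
{ [X → . + E b], [X → . + id], [X → . X y E], [X → . y b] }

To compute CLOSURE, for each item [A → α.Bβ] where B is a non-terminal, add [B → .γ] for all productions B → γ; repeat for the newly added items until nothing changes.

Start with: [X → . X y E]
  [X → . X y E] has the dot before X: add [X → . + id], [X → . y b], [X → . + E b]
No further items can be added.

CLOSURE = { [X → . + E b], [X → . + id], [X → . X y E], [X → . y b] }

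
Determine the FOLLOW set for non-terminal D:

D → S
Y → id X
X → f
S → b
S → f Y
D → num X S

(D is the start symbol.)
{ $ }

D is the start symbol, so $ ∈ FOLLOW(D).
D does not occur on any right-hand side.

Taking the union: FOLLOW(D) = { $ }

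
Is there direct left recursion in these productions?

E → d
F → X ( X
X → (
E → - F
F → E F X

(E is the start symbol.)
Direct left recursion occurs when N → N α for some non-terminal N (the right-hand side begins with the left-hand side itself).

E → d: starts with d
F → X ( X: starts with X
X → (: starts with '('
E → - F: starts with '-'
F → E F X: starts with E

No direct left recursion found.

Answer: No direct left recursion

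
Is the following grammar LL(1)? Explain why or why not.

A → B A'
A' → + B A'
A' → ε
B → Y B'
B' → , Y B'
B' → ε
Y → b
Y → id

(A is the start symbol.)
Relevant sets:
  FOLLOW(A') = { $ }
  FOLLOW(B') = { $, '+' }

For A':
  PREDICT(A' → '+' B A') = { '+' }
  PREDICT(A' → ε) = { $ }
For B':
  PREDICT(B' → ',' Y B') = { ',' }
  PREDICT(B' → ε) = { $, '+' }
For Y:
  PREDICT(Y → b) = { 'b' }
  PREDICT(Y → id) = { 'id' }
A, B have a single production, so nothing to check there.

All predict sets are disjoint. The grammar IS LL(1).

Answer: Yes, the grammar is LL(1).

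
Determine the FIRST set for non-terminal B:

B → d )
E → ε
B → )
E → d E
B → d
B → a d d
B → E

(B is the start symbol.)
{ ')', 'a', 'd', ε }

To compute FIRST(B), examine every production with B on the left-hand side, reading each right-hand side left to right until a non-nullable symbol is reached.

FIRST sets of the other non-terminals involved (by the same procedure, iterated to a fixed point):
  FIRST(E) = { 'd', ε }

From B → d ):
  - d is a terminal: add 'd' and stop
From B → ):
  - ')' is a terminal: add ')' and stop
From B → d:
  - d is a terminal: add 'd' and stop
From B → a d d:
  - a is a terminal: add 'a' and stop
From B → E:
  - E is a non-terminal: add FIRST(E) \ {ε} = { 'd' }
    E is nullable and nothing follows, so the whole right-hand side can vanish: ε ∈ FIRST(B)

Collecting: FIRST(B) = { ')', 'a', 'd', ε }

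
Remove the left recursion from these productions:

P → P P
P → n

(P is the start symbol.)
P is directly left-recursive. The standard transformation for
  A → A α₁ | ... | A α_m | β₁ | ... | β_n
is
  A  → β₁ A' | ... | β_n A'
  A' → α₁ A' | ... | α_m A' | ε

P → n becomes P → n P'
P → P P becomes P' → P P'
Add P' → ε

Resulting grammar:
P → n P'
P' → P P'
P' → ε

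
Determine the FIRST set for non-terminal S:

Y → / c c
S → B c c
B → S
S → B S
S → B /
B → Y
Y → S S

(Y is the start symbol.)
FIRST sets of the other non-terminals involved (by the same procedure, iterated to a fixed point):
  FIRST(B) = { '/' }

From S → B c c:
  - B is a non-terminal: add FIRST(B) \ {ε} = { '/' }
    B is not nullable, so stop
From S → B S:
  - B is a non-terminal: add FIRST(B) \ {ε} = { '/' }
    B is not nullable, so stop
From S → B /:
  - B is a non-terminal: add FIRST(B) \ {ε} = { '/' }
    B is not nullable, so stop

Collecting: FIRST(S) = { '/' }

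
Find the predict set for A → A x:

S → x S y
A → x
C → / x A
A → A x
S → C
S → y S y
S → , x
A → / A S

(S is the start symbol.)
PREDICT(A → A x) = (FIRST(RHS) \ {ε}) ∪ (FOLLOW(A) if ε ∈ FIRST(RHS), i.e. RHS ⇒* ε)
FIRST(A) = { '/', 'x' }
FIRST(A x) = { '/', 'x' }
ε ∉ FIRST(A x), so FOLLOW(A) is not added.
PREDICT(A → A x) = { '/', 'x' }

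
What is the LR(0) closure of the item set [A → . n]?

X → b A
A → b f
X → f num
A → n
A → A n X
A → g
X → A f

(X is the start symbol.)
{ [A → . n] }

Start with: [A → . n]
The dot precedes the terminal n, so nothing is added.

CLOSURE = { [A → . n] }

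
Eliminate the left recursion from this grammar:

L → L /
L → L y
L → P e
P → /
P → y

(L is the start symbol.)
L is directly left-recursive. The standard transformation for
  A → A α₁ | ... | A α_m | β₁ | ... | β_n
is
  A  → β₁ A' | ... | β_n A'
  A' → α₁ A' | ... | α_m A' | ε

L → P e becomes L → P e L'
L → L / becomes L' → / L'
L → L y becomes L' → y L'
Add L' → ε

Productions for other non-terminals are unchanged:
  P → /
  P → y

Resulting grammar:
L → P e L'
L' → / L'
L' → y L'
L' → ε
P → /
P → y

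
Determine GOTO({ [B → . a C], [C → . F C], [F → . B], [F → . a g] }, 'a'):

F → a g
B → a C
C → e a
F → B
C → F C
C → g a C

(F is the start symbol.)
{ [B → . a C], [B → a . C], [C → . F C], [C → . e a], [C → . g a C], [F → . B], [F → . a g], [F → a . g] }

GOTO(I, 'a') = CLOSURE({ [A → αX.β] : [A → α.Xβ] ∈ I, X = 'a' })

Items with dot before 'a', with the dot advanced:
  [B → . a C] → [B → a . C]
  [F → . a g] → [F → a . g]
Closure of the advanced items:
  [B → a . C] has the dot before C: add [C → . e a], [C → . F C], [C → . g a C]
  [C → . F C] has the dot before F: add [F → . a g], [F → . B]
  [F → . B] has the dot before B: add [B → . a C]

GOTO = { [B → . a C], [B → a . C], [C → . F C], [C → . e a], [C → . g a C], [F → . B], [F → . a g], [F → a . g] }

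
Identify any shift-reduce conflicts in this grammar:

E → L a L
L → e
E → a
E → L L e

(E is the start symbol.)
No shift-reduce conflicts

Augment with E' → E and build the canonical LR(0) collection (I0 = CLOSURE({[E' → . E]}), then GOTO on every symbol after a dot until no new states appear). It has 9 states:
  I0: { [E → . L L e], [E → . L a L], [E → . a], [E' → . E], [L → . e] }  — shift
  I1: { [E' → E .] }  — accept
  I2: { [E → L . L e], [E → L . a L], [L → . e] }  — shift
  I3: { [E → a .] }  — reduce
  I4: { [L → e .] }  — reduce
  I5: { [E → L L . e] }  — shift
  I6: { [E → L a . L], [L → . e] }  — shift
  I7: { [E → L a L .] }  — reduce
  I8: { [E → L L e .] }  — reduce

No state contains both a complete item and a shift item.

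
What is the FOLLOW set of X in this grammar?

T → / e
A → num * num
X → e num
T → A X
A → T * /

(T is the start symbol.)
{ $, '*' }

In T → A X: X is at the end, add FOLLOW(T)

The FOLLOW sets referred to above (computed the same way, to a fixed point):
  FOLLOW(T) = { $, '*' }

Taking the union: FOLLOW(X) = { $, '*' }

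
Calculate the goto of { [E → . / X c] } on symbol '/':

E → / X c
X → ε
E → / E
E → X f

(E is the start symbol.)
GOTO(I, '/') = CLOSURE({ [A → αX.β] : [A → α.Xβ] ∈ I, X = '/' })

Items with dot before '/', with the dot advanced:
  [E → . / X c] → [E → / . X c]
Closure of the advanced items:
  [E → / . X c] has the dot before X: add [X → .]

GOTO = { [E → / . X c], [X → .] }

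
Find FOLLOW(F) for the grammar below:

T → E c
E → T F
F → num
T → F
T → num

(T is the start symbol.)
In E → T F: F is at the end, add FOLLOW(E)
In T → F: F is at the end, add FOLLOW(T)

The FOLLOW sets referred to above (computed the same way, to a fixed point):
  FOLLOW(E) = { 'c' }
  FOLLOW(T) = { $, 'num' }

Taking the union: FOLLOW(F) = { $, 'c', 'num' }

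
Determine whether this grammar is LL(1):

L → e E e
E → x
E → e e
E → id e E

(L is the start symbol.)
For E:
  PREDICT(E → x) = { 'x' }
  PREDICT(E → e e) = { 'e' }
  PREDICT(E → id e E) = { 'id' }
L has a single production, so nothing to check there.

All predict sets are disjoint. The grammar IS LL(1).

Answer: Yes, the grammar is LL(1).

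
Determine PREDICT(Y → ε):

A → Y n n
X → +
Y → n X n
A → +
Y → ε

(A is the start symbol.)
PREDICT(Y → ε) = (FIRST(RHS) \ {ε}) ∪ (FOLLOW(Y) if ε ∈ FIRST(RHS), i.e. RHS ⇒* ε)
The right-hand side is ε (FIRST(ε) = { ε }), so the predict set is FOLLOW(Y) = { 'n' }
PREDICT(Y → ε) = { 'n' }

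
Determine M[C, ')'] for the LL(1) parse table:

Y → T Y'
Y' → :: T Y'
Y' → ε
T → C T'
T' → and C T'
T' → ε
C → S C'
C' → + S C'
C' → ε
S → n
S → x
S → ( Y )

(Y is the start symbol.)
To find M[C, ')'], we find productions for C where ')' is in the predict set (PREDICT(N → α) = (FIRST(α) \ {ε}) ∪ (FOLLOW(N) if α ⇒* ε)).

Relevant sets:
  FIRST(S) = { '(', 'n', 'x' }

C → S C': PREDICT = { '(', 'n', 'x' }

M[C, ')'] is empty (no production applies)

Answer: Empty (error entry)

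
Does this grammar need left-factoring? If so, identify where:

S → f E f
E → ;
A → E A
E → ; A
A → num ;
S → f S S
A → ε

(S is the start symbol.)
Left-factoring is needed when two productions for the same non-terminal
share a common prefix on the right-hand side.

Productions for S:
  S → f E f
  S → f S S
Productions for E:
  E → ;
  E → ; A
Productions for A:
  A → E A
  A → num ;
  A → ε

Found common prefix 'f' in productions for S
Found common prefix ';' in productions for E

Answer: Yes, S has productions with common prefix 'f'; E has productions with common prefix ';'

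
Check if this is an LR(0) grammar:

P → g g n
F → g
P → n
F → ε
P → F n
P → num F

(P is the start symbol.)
No. Shift-reduce conflict between [F → .] and [F → . g]

Augment with P' → P and build the canonical LR(0) collection (I0 = CLOSURE({[P' → . P]}), then GOTO on every symbol after a dot until no new states appear). It has 11 states:
  I0: { [F → . g], [F → .], [P → . F n], [P → . g g n], [P → . n], [P → . num F], [P' → . P] }  — shift, reduce
  I1: { [P → F . n] }  — shift
  I2: { [P' → P .] }  — accept
  I3: { [F → g .], [P → g . g n] }  — shift, reduce
  I4: { [P → n .] }  — reduce
  I5: { [F → . g], [F → .], [P → num . F] }  — shift, reduce
  I6: { [P → num F .] }  — reduce
  I7: { [F → g .] }  — reduce
  I8: { [P → g g . n] }  — shift
  I9: { [P → g g n .] }  — reduce
  I10: { [P → F n .] }  — reduce

Conflict in state I0:
  Shift-reduce conflict between [F → .] and [F → . g]
So the grammar is NOT LR(0).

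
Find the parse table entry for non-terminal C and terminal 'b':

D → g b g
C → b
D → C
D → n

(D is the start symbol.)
To find M[C, 'b'], we find productions for C where 'b' is in the predict set (PREDICT(N → α) = (FIRST(α) \ {ε}) ∪ (FOLLOW(N) if α ⇒* ε)).

C → b: PREDICT = { 'b' }
  'b' is in predict set, so this production goes in M[C, 'b']

M[C, 'b'] = C → b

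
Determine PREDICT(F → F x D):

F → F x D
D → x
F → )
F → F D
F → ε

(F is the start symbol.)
PREDICT(F → F x D) = (FIRST(RHS) \ {ε}) ∪ (FOLLOW(F) if ε ∈ FIRST(RHS), i.e. RHS ⇒* ε)
FIRST(F) = { ')', 'x', ε }
FIRST(F x D) = { ')', 'x' }
ε ∉ FIRST(F x D), so FOLLOW(F) is not added.
PREDICT(F → F x D) = { ')', 'x' }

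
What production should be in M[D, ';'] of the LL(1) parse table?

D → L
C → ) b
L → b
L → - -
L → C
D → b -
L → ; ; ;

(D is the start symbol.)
To find M[D, ';'], we find productions for D where ';' is in the predict set (PREDICT(N → α) = (FIRST(α) \ {ε}) ∪ (FOLLOW(N) if α ⇒* ε)).

Relevant sets:
  FIRST(L) = { ')', '-', ';', 'b' }

D → L: PREDICT = { ')', '-', ';', 'b' }
  ';' is in predict set, so this production goes in M[D, ';']
D → b -: PREDICT = { 'b' }

M[D, ';'] = D → L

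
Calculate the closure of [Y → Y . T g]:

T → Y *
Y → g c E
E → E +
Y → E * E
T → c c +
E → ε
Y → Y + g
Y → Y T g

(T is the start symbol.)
To compute CLOSURE, for each item [A → α.Bβ] where B is a non-terminal, add [B → .γ] for all productions B → γ; repeat for the newly added items until nothing changes.

Start with: [Y → Y . T g]
  [Y → Y . T g] has the dot before T: add [T → . Y *], [T → . c c +]
  [T → . Y *] has the dot before Y: add [Y → . g c E], [Y → . E * E], [Y → . Y + g], [Y → . Y T g]
  [Y → . E * E] has the dot before E: add [E → . E +], [E → .]
No further items can be added.

CLOSURE = { [E → . E +], [E → .], [T → . Y *], [T → . c c +], [Y → . E * E], [Y → . Y + g], [Y → . Y T g], [Y → . g c E], [Y → Y . T g] }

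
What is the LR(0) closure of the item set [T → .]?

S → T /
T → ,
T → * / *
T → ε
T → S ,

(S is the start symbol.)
Start with: [T → .]
The dot is at the end, so nothing is added.

CLOSURE = { [T → .] }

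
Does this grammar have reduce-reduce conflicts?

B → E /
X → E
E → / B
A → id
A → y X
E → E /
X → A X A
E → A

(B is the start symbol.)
A reduce-reduce conflict occurs when an LR(0) state has two complete items [A → α .] and [B → β .] — both call for a reduction, and with no lookahead the parser cannot choose between them.

Augment with B' → B and build the canonical LR(0) collection (I0 = CLOSURE({[B' → . B]}), then GOTO on every symbol after a dot until no new states appear). It has 15 states:
  I0: { [A → . id], [A → . y X], [B → . E /], [B' → . B], [E → . / B], [E → . A], [E → . E /] }  — shift
  I1: { [A → . id], [A → . y X], [B → . E /], [E → . / B], [E → . A], [E → . E /], [E → / . B] }  — shift
  I2: { [E → A .] }  — reduce
  I3: { [B' → B .] }  — accept
  I4: { [B → E . /], [E → E . /] }  — shift
  I5: { [A → id .] }  — reduce
  I6: { [A → . id], [A → . y X], [A → y . X], [E → . / B], [E → . A], [E → . E /], [X → . A X A], [X → . E] }  — shift
  I7: { [A → . id], [A → . y X], [E → . / B], [E → . A], [E → . E /], [E → A .], [X → . A X A], [X → . E], [X → A . X A] }  — shift, reduce
  I8: { [E → E . /], [X → E .] }  — shift, reduce
  I9: { [A → y X .] }  — reduce
  I10: { [E → E / .] }  — reduce
  I11: { [A → . id], [A → . y X], [X → A X . A] }  — shift
  I12: { [X → A X A .] }  — reduce
  I13: { [B → E / .], [E → E / .] }  — 2 reduces
  I14: { [E → / B .] }  — reduce

I13 contains complete items [B → E / .], [E → E / .] — reduce-reduce conflict.

Answer: Yes — I13: [B → E / .] vs [E → E / .]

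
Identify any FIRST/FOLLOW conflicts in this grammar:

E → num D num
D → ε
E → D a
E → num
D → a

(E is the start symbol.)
Nullable non-terminals: D.

D: nullable alternative(s) D → ε; FOLLOW(D) = { 'a', 'num' }
  D → ε: FIRST \ {ε} = { } — this is the only nullable alternative, skip
  D → a: FIRST \ {ε} = { 'a' } — overlaps FOLLOW(D) on { 'a' }: CONFLICT

E has no nullable alternative, so no FIRST/FOLLOW check is needed there.

So the grammar has 1 FIRST/FOLLOW conflict (marked CONFLICT above).

Answer: Yes. D → a with FOLLOW(D) on { 'a' }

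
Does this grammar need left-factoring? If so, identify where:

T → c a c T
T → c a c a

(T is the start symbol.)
Left-factoring is needed when two productions for the same non-terminal
share a common prefix on the right-hand side.

Productions for T:
  T → c a c T
  T → c a c a

Found common prefix 'c a c' in productions for T

Answer: Yes, T has productions with common prefix 'c a c'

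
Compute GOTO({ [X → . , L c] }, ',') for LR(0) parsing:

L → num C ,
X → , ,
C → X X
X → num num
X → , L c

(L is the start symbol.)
GOTO(I, ',') = CLOSURE({ [A → αX.β] : [A → α.Xβ] ∈ I, X = ',' })

Items with dot before ',', with the dot advanced:
  [X → . , L c] → [X → , . L c]
Closure of the advanced items:
  [X → , . L c] has the dot before L: add [L → . num C ,]

GOTO = { [L → . num C ,], [X → , . L c] }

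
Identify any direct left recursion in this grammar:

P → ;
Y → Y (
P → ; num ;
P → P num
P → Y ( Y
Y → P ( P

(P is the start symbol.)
Yes, Y, P are left-recursive

P → ;: starts with ';'
Y → Y (: LEFT RECURSIVE (starts with Y)
P → ; num ;: starts with ';'
P → P num: LEFT RECURSIVE (starts with P)
P → Y ( Y: starts with Y
Y → P ( P: starts with P

The grammar has direct left recursion on: Y, P.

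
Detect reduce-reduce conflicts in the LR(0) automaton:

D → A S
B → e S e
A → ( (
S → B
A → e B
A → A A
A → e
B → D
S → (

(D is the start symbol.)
Yes — I9: [A → e B .] vs [S → B .]

Augment with D' → D and build the canonical LR(0) collection (I0 = CLOSURE({[D' → . D]}), then GOTO on every symbol after a dot until no new states appear). It has 16 states:
  I0: { [A → . ( (], [A → . A A], [A → . e B], [A → . e], [D → . A S], [D' → . D] }  — shift
  I1: { [A → ( . (] }  — shift
  I2: { [A → . ( (], [A → . A A], [A → . e B], [A → . e], [A → A . A], [B → . D], [B → . e S e], [D → . A S], [D → A . S], [S → . (], [S → . B] }  — shift
  I3: { [D' → D .] }  — accept
  I4: { [A → . ( (], [A → . A A], [A → . e B], [A → . e], [A → e . B], [A → e .], [B → . D], [B → . e S e], [D → . A S] }  — shift, reduce
  I5: { [A → e B .] }  — reduce
  I6: { [B → D .] }  — reduce
  I7: { [A → . ( (], [A → . A A], [A → . e B], [A → . e], [A → e . B], [A → e .], [B → . D], [B → . e S e], [B → e . S e], [D → . A S], [S → . (], [S → . B] }  — shift, reduce
  I8: { [A → ( . (], [S → ( .] }  — shift, reduce
  I9: { [A → e B .], [S → B .] }  — 2 reduces
  I10: { [B → e S . e] }  — shift
  I11: { [B → e S e .] }  — reduce
  I12: { [A → ( ( .] }  — reduce
  I13: { [A → . ( (], [A → . A A], [A → . e B], [A → . e], [A → A . A], [A → A A .], [B → . D], [B → . e S e], [D → . A S], [D → A . S], [S → . (], [S → . B] }  — shift, reduce
  I14: { [S → B .] }  — reduce
  I15: { [D → A S .] }  — reduce

I9 contains complete items [A → e B .], [S → B .] — reduce-reduce conflict.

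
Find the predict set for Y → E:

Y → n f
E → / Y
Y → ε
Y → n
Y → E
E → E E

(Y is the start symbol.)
{ '/' }

PREDICT(Y → E) = (FIRST(RHS) \ {ε}) ∪ (FOLLOW(Y) if ε ∈ FIRST(RHS), i.e. RHS ⇒* ε)
FIRST(E) = { '/' }
FIRST(E) = { '/' }
ε ∉ FIRST(E), so FOLLOW(Y) is not added.
PREDICT(Y → E) = { '/' }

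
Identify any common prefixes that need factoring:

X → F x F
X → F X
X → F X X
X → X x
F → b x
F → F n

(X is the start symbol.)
Left-factoring is needed when two productions for the same non-terminal
share a common prefix on the right-hand side.

Productions for X:
  X → F x F
  X → F X
  X → F X X
  X → X x
Productions for F:
  F → b x
  F → F n

Found common prefix 'F' in productions for X

Answer: Yes, X has productions with common prefix 'F'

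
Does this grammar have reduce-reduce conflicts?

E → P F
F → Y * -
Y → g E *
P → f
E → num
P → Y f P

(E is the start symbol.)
Augment with E' → E and build the canonical LR(0) collection (I0 = CLOSURE({[E' → . E]}), then GOTO on every symbol after a dot until no new states appear). It has 15 states:
  I0: { [E → . P F], [E → . num], [E' → . E], [P → . Y f P], [P → . f], [Y → . g E *] }  — shift
  I1: { [E' → E .] }  — accept
  I2: { [E → P . F], [F → . Y * -], [Y → . g E *] }  — shift
  I3: { [P → Y . f P] }  — shift
  I4: { [P → f .] }  — reduce
  I5: { [E → . P F], [E → . num], [P → . Y f P], [P → . f], [Y → . g E *], [Y → g . E *] }  — shift
  I6: { [E → num .] }  — reduce
  I7: { [Y → g E . *] }  — shift
  I8: { [Y → g E * .] }  — reduce
  I9: { [P → . Y f P], [P → . f], [P → Y f . P], [Y → . g E *] }  — shift
  I10: { [P → Y f P .] }  — reduce
  I11: { [E → P F .] }  — reduce
  I12: { [F → Y . * -] }  — shift
  I13: { [F → Y * . -] }  — shift
  I14: { [F → Y * - .] }  — reduce

No state contains more than one complete item.

Answer: No reduce-reduce conflicts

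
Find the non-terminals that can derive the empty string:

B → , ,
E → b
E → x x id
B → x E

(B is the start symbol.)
None

A non-terminal is nullable if it can derive ε (the empty string): either it has an ε-production, or it has a production whose right-hand side consists entirely of nullable non-terminals.

There are no ε-productions, so no non-terminal can derive ε.
No non-terminals are nullable.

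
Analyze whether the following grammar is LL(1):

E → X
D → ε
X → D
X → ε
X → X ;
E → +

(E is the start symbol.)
A grammar is LL(1) if for each non-terminal N with multiple productions, the predict sets of those productions are pairwise disjoint, where PREDICT(N → α) = (FIRST(α) \ {ε}) ∪ (FOLLOW(N) if α ⇒* ε).

Relevant sets:
  FIRST(X) = { ';', ε }
  FIRST(D) = { ε }
  FOLLOW(E) = { $ }
  FOLLOW(X) = { $, ';' }

For E:
  PREDICT(E → X) = { $, ';' }
  PREDICT(E → '+') = { '+' }
For X:
  PREDICT(X → D) = { $, ';' }
  PREDICT(X → ε) = { $, ';' }
  PREDICT(X → X ';') = { ';' }
D has a single production, so nothing to check there.

Conflict found: Predict set conflict for X: { $, ';' }
The grammar is NOT LL(1).

Answer: No. Predict set conflict for X: { $, ';' }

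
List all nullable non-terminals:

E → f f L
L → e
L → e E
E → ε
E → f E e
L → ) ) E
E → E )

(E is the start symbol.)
{ 'E' }

ε-productions: E → ε
So E is immediately nullable.
No further non-terminal can be added: every production for the remaining non-terminals contains a terminal or a non-nullable non-terminal.
Nullable = { 'E' }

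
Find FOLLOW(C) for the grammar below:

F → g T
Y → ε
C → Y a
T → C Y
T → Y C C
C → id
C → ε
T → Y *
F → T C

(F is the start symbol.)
In T → C Y: C is followed by Y, add FIRST(Y) \ {ε} = { }
  Y is nullable, so also add FOLLOW(T)
In T → Y C C: C is followed by C, add FIRST(C) \ {ε} = { 'a', 'id' }
  C is nullable, so also add FOLLOW(T)
In T → Y C C: C is at the end, add FOLLOW(T)
In F → T C: C is at the end, add FOLLOW(F)

The FOLLOW sets referred to above (computed the same way, to a fixed point):
  FOLLOW(T) = { $, 'a', 'id' }
  FOLLOW(F) = { $ }

Taking the union: FOLLOW(C) = { $, 'a', 'id' }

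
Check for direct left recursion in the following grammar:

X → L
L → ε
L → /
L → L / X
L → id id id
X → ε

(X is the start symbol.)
Yes, L is left-recursive

X → L: starts with L
L → ε: starts with ε
L → /: starts with '/'
L → L / X: LEFT RECURSIVE (starts with L)
L → id id id: starts with id
X → ε: starts with ε

The grammar has direct left recursion on: L.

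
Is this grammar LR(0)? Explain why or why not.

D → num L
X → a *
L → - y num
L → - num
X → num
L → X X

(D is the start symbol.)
Augment with D' → D and build the canonical LR(0) collection (I0 = CLOSURE({[D' → . D]}), then GOTO on every symbol after a dot until no new states appear). It has 13 states:
  I0: { [D → . num L], [D' → . D] }  — shift
  I1: { [D' → D .] }  — accept
  I2: { [D → num . L], [L → . - num], [L → . - y num], [L → . X X], [X → . a *], [X → . num] }  — shift
  I3: { [L → - . num], [L → - . y num] }  — shift
  I4: { [D → num L .] }  — reduce
  I5: { [L → X . X], [X → . a *], [X → . num] }  — shift
  I6: { [X → a . *] }  — shift
  I7: { [X → num .] }  — reduce
  I8: { [X → a * .] }  — reduce
  I9: { [L → X X .] }  — reduce
  I10: { [L → - num .] }  — reduce
  I11: { [L → - y . num] }  — shift
  I12: { [L → - y num .] }  — reduce

Every state is either a pure shift/goto state or contains exactly one complete item and nothing to shift — no conflicts. The grammar is LR(0).

Answer: Yes, the grammar is LR(0)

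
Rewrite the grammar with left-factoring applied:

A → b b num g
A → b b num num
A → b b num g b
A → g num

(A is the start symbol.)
Left-factoring transforms A → αβ₁ | αβ₂ into A → αA' and A' → β₁ | β₂
(α is the longest common prefix among the alternatives). Repeat until
no nonterminal has two alternatives with a common prefix.

Round 1: A has alternatives sharing prefix 'b b num'. Introduce A': A → b b num A'
  Add: A' → g
  Add: A' → num
  Add: A' → g b

Round 2: A' has alternatives sharing prefix 'g'. Introduce A'': A' → g A''
  Add: A'' → ε
  Add: A'' → b

No remaining common prefixes — done.

Resulting grammar:
A → b b num A'
A' → g A''
A'' → ε
A'' → b
A' → num
A → g num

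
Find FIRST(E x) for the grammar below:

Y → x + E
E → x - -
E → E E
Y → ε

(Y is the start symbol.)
{ 'x' }

FIRST sets of the non-terminals involved (from the grammar, by fixed-point iteration):
  FIRST(E) = { 'x' }

To compute FIRST(E x), process the symbols left to right:
Symbol E is a non-terminal. Add FIRST(E) \ {ε} = { 'x' }
E is not nullable (ε ∉ FIRST(E)), so stop here.
FIRST(E x) = { 'x' }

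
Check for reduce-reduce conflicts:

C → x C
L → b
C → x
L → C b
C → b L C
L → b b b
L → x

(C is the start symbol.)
Yes — I8: [C → x .] vs [L → x .]; I10: [L → b .] vs [L → b b b .]

Augment with C' → C and build the canonical LR(0) collection (I0 = CLOSURE({[C' → . C]}), then GOTO on every symbol after a dot until no new states appear). It has 13 states:
  I0: { [C → . b L C], [C → . x C], [C → . x], [C' → . C] }  — shift
  I1: { [C' → C .] }  — accept
  I2: { [C → . b L C], [C → . x C], [C → . x], [C → b . L C], [L → . C b], [L → . b b b], [L → . b], [L → . x] }  — shift
  I3: { [C → . b L C], [C → . x C], [C → . x], [C → x . C], [C → x .] }  — shift, reduce
  I4: { [C → x C .] }  — reduce
  I5: { [L → C . b] }  — shift
  I6: { [C → . b L C], [C → . x C], [C → . x], [C → b L . C] }  — shift
  I7: { [C → . b L C], [C → . x C], [C → . x], [C → b . L C], [L → . C b], [L → . b b b], [L → . b], [L → . x], [L → b . b b], [L → b .] }  — shift, reduce
  I8: { [C → . b L C], [C → . x C], [C → . x], [C → x . C], [C → x .], [L → x .] }  — shift, 2 reduces
  I9: { [C → . b L C], [C → . x C], [C → . x], [C → b . L C], [L → . C b], [L → . b b b], [L → . b], [L → . x], [L → b . b b], [L → b .], [L → b b . b] }  — shift, reduce
  I10: { [C → . b L C], [C → . x C], [C → . x], [C → b . L C], [L → . C b], [L → . b b b], [L → . b], [L → . x], [L → b . b b], [L → b .], [L → b b . b], [L → b b b .] }  — shift, 2 reduces
  I11: { [C → b L C .] }  — reduce
  I12: { [L → C b .] }  — reduce

I8 contains complete items [C → x .], [L → x .] — reduce-reduce conflict.
I10 contains complete items [L → b .], [L → b b b .] — reduce-reduce conflict.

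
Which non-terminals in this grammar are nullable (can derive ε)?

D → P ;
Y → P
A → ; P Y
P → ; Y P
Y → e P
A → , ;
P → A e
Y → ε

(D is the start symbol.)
ε-productions: Y → ε
So Y is immediately nullable.
No further non-terminal can be added: every production for the remaining non-terminals contains a terminal or a non-nullable non-terminal.
Nullable = { 'Y' }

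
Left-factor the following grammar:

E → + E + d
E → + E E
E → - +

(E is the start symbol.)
Left-factoring transforms A → αβ₁ | αβ₂ into A → αA' and A' → β₁ | β₂
(α is the longest common prefix among the alternatives). Repeat until
no nonterminal has two alternatives with a common prefix.

Round 1: E has alternatives sharing prefix '+ E'. Introduce E': E → + E E'
  Add: E' → + d
  Add: E' → E

No remaining common prefixes — done.

Resulting grammar:
E → + E E'
E' → + d
E' → E
E → - +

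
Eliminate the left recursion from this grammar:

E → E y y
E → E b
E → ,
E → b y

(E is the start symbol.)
E is directly left-recursive. The standard transformation for
  A → A α₁ | ... | A α_m | β₁ | ... | β_n
is
  A  → β₁ A' | ... | β_n A'
  A' → α₁ A' | ... | α_m A' | ε

E → , becomes E → , E'
E → b y becomes E → b y E'
E → E y y becomes E' → y y E'
E → E b becomes E' → b E'
Add E' → ε

Resulting grammar:
E → , E'
E → b y E'
E' → y y E'
E' → b E'
E' → ε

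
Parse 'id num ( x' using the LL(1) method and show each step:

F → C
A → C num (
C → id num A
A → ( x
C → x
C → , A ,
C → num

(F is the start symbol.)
LL(1) parsing maintains a stack (initially the start symbol over $) and the input. At each step: if the stack top is a terminal, match it against the current input token; if it is a non-terminal N, replace it with the RHS of M[N, lookahead] (the unique production whose predict set contains the lookahead).

Stack is shown with the top on the left.

Stack       Input         Action
--------------------------------
F $         id num ( x $  output F → C
C $         id num ( x $  output C → id num A
id num A $  id num ( x $  match 'id'
num A $     num ( x $     match 'num'
A $         ( x $         output A → ( x
( x $       ( x $         match '('
x $         x $           match 'x'
$           $             accept

The string is accepted.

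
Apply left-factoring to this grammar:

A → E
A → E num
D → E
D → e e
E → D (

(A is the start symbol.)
Left-factoring transforms A → αβ₁ | αβ₂ into A → αA' and A' → β₁ | β₂
(α is the longest common prefix among the alternatives). Repeat until
no nonterminal has two alternatives with a common prefix.

Round 1: A has alternatives sharing prefix 'E'. Introduce A': A → E A'
  Add: A' → ε
  Add: A' → num

No remaining common prefixes — done.

Resulting grammar:
A → E A'
A' → ε
A' → num
D → E
D → e e
E → D (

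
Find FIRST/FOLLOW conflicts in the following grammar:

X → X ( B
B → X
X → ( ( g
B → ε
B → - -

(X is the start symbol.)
Nullable non-terminals: B.
FIRST sets used below: FIRST(X) = { '(' }

B: nullable alternative(s) B → ε; FOLLOW(B) = { $, '(' }
  B → X: FIRST \ {ε} = { '(' } — overlaps FOLLOW(B) on { '(' }: CONFLICT
  B → ε: FIRST \ {ε} = { } — this is the only nullable alternative, skip
  B → - -: FIRST \ {ε} = { '-' } — disjoint from FOLLOW(B)

X has no nullable alternative, so no FIRST/FOLLOW check is needed there.

So the grammar has 1 FIRST/FOLLOW conflict (marked CONFLICT above).

Answer: Yes. B → X with FOLLOW(B) on { '(' }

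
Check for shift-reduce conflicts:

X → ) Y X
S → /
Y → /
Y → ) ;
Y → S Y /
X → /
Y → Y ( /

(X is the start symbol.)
A shift-reduce conflict occurs when an LR(0) state has both:
  - a complete (reduce) item [A → α .] (dot at the end), and
  - a shift item [B → β . c γ] (dot before a terminal).

Augment with X' → X and build the canonical LR(0) collection (I0 = CLOSURE({[X' → . X]}), then GOTO on every symbol after a dot until no new states appear). It has 14 states:
  I0: { [X → . ) Y X], [X → . /], [X' → . X] }  — shift
  I1: { [S → . /], [X → ) . Y X], [Y → . ) ;], [Y → . /], [Y → . S Y /], [Y → . Y ( /] }  — shift
  I2: { [X → / .] }  — reduce
  I3: { [X' → X .] }  — accept
  I4: { [Y → ) . ;] }  — shift
  I5: { [S → / .], [Y → / .] }  — 2 reduces
  I6: { [S → . /], [Y → . ) ;], [Y → . /], [Y → . S Y /], [Y → . Y ( /], [Y → S . Y /] }  — shift
  I7: { [X → ) Y . X], [X → . ) Y X], [X → . /], [Y → Y . ( /] }  — shift
  I8: { [Y → Y ( . /] }  — shift
  I9: { [X → ) Y X .] }  — reduce
  I10: { [Y → Y ( / .] }  — reduce
  I11: { [Y → S Y . /], [Y → Y . ( /] }  — shift
  I12: { [Y → S Y / .] }  — reduce
  I13: { [Y → ) ; .] }  — reduce

No state contains both a complete item and a shift item.

Answer: No shift-reduce conflicts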